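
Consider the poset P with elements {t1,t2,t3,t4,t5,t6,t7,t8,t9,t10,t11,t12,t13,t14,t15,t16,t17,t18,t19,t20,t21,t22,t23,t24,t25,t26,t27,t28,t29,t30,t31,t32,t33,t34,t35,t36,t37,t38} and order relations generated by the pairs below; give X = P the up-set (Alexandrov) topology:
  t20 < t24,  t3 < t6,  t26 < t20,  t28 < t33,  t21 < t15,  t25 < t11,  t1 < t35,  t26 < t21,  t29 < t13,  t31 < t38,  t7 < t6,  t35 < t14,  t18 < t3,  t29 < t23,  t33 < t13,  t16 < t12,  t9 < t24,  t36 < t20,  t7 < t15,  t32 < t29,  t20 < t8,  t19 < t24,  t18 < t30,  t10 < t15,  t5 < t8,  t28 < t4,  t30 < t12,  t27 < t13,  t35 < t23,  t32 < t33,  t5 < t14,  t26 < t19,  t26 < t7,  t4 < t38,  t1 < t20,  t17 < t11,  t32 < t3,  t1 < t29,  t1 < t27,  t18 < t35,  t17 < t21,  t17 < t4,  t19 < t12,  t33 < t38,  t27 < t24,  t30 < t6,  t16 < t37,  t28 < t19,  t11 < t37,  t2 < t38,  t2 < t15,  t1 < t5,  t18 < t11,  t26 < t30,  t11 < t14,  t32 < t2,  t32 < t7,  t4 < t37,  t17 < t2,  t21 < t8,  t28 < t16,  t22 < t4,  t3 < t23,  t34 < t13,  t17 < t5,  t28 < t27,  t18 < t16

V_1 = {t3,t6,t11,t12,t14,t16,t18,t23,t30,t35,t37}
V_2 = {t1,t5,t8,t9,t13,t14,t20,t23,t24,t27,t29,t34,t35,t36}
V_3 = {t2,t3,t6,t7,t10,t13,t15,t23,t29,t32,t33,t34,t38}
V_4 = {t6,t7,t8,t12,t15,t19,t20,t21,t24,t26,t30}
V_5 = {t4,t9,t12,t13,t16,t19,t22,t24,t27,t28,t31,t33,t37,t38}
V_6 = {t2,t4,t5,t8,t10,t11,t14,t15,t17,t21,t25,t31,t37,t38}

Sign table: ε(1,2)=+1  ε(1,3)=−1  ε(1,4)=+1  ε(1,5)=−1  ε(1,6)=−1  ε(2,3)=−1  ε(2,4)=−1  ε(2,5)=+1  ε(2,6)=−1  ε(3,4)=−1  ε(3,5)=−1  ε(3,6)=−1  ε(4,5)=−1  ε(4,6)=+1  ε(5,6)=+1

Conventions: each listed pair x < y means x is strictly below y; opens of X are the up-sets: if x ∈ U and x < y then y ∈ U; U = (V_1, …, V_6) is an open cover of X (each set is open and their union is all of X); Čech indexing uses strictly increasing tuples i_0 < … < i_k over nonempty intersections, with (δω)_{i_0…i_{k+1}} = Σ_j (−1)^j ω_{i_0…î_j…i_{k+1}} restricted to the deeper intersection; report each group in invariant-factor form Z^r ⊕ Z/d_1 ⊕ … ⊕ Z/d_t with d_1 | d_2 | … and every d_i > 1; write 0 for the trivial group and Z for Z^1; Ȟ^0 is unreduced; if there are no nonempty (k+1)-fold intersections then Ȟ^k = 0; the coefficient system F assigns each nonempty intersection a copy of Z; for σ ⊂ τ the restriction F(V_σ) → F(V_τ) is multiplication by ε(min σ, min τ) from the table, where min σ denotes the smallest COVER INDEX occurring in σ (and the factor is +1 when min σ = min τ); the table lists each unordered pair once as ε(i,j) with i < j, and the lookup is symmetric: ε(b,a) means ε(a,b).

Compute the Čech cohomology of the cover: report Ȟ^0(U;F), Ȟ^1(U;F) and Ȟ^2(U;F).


nonempty intersections:
  V12={t14,t23,t35} V13={t3,t6,t23} V14={t6,t12,t30} V15={t12,t16,t37} V16={t11,t14,t37} V23={t13,t23,t29,t34} V24={t8,t20,t24} V25={t9,t13,t24,t27} V26={t5,t8,t14} V34={t6,t7,t15} V35={t13,t33,t38} V36={t2,t10,t15,t38} V45={t12,t19,t24} V46={t8,t15,t21} V56={t4,t31,t37,t38}
  V123={t23} V126={t14} V134={t6} V145={t12} V156={t37} V235={t13} V245={t24} V246={t8} V346={t15} V356={t38}
C dims 6,15,10; δ0: rk 6, SNF 1^5·2; δ1: rk 9, SNF 1^9
Ȟ^0: (6−6)−0=0 ⇒ 0
Ȟ^1: (15−9)−6=0 plus torsion [2] ⇒ Z/2
Ȟ^2: (10−0)−9=1 ⇒ Z

Ȟ^0(U;F) ≅ 0, Ȟ^1(U;F) ≅ Z/2 and Ȟ^2(U;F) ≅ Z


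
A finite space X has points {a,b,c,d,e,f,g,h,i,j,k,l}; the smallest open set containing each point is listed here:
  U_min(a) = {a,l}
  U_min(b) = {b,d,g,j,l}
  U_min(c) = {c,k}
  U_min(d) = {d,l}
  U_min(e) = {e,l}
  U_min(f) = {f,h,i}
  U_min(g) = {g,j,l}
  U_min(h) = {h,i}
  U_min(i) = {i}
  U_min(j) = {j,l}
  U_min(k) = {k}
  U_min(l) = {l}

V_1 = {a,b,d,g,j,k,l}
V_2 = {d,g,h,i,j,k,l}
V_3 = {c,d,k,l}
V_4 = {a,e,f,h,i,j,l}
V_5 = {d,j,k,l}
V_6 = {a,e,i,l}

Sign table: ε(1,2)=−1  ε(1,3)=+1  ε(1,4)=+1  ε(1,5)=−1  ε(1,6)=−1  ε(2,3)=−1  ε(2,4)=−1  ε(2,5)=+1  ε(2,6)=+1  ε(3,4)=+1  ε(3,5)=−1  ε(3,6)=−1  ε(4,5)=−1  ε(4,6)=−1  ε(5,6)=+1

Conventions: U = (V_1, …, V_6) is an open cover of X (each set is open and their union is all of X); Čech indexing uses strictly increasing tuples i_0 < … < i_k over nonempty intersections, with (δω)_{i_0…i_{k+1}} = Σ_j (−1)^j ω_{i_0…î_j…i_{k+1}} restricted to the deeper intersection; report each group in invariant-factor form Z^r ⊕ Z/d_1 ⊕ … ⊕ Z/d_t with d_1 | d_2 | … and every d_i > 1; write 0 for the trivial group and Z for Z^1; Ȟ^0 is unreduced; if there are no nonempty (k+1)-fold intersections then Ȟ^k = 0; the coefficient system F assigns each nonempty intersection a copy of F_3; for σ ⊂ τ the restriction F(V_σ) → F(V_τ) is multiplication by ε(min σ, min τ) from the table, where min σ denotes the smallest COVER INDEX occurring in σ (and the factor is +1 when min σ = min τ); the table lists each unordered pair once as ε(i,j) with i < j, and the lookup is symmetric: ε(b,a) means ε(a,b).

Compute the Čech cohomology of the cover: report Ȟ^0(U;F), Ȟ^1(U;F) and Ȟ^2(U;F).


nerve simplices:
  V12={d,g,j,k,l} V13={d,k,l} V14={a,j,l} V15={d,j,k,l} V16={a,l} V23={d,k,l} V24={h,i,j,l} V25={d,j,k,l} V26={i,l} V34={l} V35={d,k,l} V36={l} V45={j,l} V46={a,e,i,l} V56={l}
  V123={d,k,l} V124={j,l} V125={d,j,k,l} V126={l} V134={l} V135={d,k,l} V136={l} V145={j,l} V146={a,l} V156={l} V234={l} V235={d,k,l} V236={l} V245={j,l} V246={i,l} V256={l} V345={l} V346={l} V356={l} V456={l}
  V1234={l} V1235={d,k,l} V1236={l} V1245={j,l} V1246={l} V1256={l} V1345={l} V1346={l} V1356={l} V1456={l} V2345={l} V2346={l} V2356={l} V2456={l} V3456={l}
  V12345={l} V12346={l} V12356={l} V12456={l} V13456={l} V23456={l}
  V123456={l}
C dims 6,15,20,15; δ0: rk_F3 5; δ1: rk_F3 10; δ2: rk_F3 10
degree 0: 6−5−0 = 1 → Ȟ^0 ≅ Z/3
degree 1: 15−10−5 = 0 → Ȟ^1 ≅ 0
degree 2: 20−10−10 = 0 → Ȟ^2 ≅ 0

Ȟ^0 = Z/3, Ȟ^1 = 0 and Ȟ^2 = 0


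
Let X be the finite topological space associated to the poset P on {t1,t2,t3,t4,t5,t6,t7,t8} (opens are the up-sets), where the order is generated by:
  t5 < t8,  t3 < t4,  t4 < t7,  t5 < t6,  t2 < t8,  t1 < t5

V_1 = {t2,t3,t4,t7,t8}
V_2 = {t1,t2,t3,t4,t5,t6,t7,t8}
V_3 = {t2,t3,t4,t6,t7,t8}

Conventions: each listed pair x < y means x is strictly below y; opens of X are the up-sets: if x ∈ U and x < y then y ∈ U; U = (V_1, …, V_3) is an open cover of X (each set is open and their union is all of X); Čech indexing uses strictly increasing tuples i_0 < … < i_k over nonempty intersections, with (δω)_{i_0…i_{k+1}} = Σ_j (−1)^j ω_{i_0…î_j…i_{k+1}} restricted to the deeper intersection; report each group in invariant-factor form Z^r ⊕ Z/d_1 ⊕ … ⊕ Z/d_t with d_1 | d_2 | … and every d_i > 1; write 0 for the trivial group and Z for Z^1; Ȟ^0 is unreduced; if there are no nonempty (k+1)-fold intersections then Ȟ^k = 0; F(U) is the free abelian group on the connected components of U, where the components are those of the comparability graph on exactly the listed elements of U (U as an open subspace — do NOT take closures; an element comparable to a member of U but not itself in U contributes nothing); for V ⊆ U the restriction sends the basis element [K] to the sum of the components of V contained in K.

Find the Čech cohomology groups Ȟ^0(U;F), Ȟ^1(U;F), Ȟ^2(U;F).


cover nerve:
  V12={t2,t3,t4,t7,t8} V13={t2,t3,t4,t7,t8} V23={t2,t3,t4,t6,t7,t8}
  V123={t2,t3,t4,t7,t8}
components per intersection:
  V1: {t2,t8} {t3,t4,t7}
  V2: {t1,t2,t5,t6,t8} {t3,t4,t7}
  V3: {t2,t8} {t3,t4,t7} {t6}
  V12: {t2,t8} {t3,t4,t7}
  V13: {t2,t8} {t3,t4,t7}
  V23: {t2,t8} {t3,t4,t7} {t6}
  V123: {t2,t8} {t3,t4,t7}
C dims 7,7,2; δ0: rk 5, SNF 1^5; δ1: rk 2, SNF 1^2
Ȟ^0: (7−5)−0=2 ⇒ Z^2
Ȟ^1: (7−2)−5=0 ⇒ 0
Ȟ^2: (2−0)−2=0 ⇒ 0

Ȟ^0 = Z^2, Ȟ^1 = 0, Ȟ^2 = 0


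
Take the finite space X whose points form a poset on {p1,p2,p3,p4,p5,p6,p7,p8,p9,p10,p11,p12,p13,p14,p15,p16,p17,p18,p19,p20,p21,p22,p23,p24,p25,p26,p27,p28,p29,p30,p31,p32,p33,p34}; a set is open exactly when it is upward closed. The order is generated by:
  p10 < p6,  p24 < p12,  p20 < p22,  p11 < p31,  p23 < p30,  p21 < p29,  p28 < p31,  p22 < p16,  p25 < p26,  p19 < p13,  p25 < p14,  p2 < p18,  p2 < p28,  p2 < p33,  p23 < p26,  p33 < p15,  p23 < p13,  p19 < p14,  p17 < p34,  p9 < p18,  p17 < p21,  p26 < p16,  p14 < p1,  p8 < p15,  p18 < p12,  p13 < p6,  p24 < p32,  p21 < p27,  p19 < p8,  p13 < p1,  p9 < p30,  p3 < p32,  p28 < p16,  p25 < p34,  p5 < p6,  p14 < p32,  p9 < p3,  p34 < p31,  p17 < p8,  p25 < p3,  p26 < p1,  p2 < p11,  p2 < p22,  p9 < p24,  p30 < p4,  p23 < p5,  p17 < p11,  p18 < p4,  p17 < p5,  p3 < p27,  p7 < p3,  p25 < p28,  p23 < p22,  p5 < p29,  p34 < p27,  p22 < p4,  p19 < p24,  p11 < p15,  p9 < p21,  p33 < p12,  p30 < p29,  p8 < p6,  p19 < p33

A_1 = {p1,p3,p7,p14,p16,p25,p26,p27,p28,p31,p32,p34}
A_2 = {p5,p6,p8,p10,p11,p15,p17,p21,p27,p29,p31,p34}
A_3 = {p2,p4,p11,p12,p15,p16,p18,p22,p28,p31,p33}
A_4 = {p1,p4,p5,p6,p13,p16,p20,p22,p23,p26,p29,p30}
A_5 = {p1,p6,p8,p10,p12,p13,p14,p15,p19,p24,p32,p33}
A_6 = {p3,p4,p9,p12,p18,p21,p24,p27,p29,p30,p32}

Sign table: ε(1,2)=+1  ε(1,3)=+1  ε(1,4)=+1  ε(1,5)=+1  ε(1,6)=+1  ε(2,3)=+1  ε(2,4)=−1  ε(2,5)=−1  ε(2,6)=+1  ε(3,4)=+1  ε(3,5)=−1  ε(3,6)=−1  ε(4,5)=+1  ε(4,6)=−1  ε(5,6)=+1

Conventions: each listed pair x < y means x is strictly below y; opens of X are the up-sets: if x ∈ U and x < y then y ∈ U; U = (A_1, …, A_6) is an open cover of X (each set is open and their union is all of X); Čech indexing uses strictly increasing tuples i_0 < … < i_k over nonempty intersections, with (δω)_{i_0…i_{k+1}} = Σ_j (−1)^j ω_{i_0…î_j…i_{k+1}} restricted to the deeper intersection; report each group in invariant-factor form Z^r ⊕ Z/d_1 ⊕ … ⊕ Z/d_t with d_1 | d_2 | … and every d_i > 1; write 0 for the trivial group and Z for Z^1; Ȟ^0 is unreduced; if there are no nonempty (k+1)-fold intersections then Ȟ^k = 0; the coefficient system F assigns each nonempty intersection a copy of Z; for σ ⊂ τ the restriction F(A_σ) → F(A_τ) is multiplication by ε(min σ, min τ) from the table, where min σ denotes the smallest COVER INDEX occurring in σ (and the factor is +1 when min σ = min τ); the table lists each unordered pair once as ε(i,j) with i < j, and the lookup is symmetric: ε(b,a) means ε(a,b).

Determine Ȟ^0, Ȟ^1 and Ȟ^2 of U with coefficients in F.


Ȟ^0 = 0; Ȟ^1 = Z/2; Ȟ^2 = Z

nerve simplices:
  A12={p27,p31,p34} A13={p16,p28,p31} A14={p1,p16,p26} A15={p1,p14,p32} A16={p3,p27,p32} A23={p11,p15,p31} A24={p5,p6,p29} A25={p6,p8,p10,p15} A26={p21,p27,p29} A34={p4,p16,p22} A35={p12,p15,p33} A36={p4,p12,p18} A45={p1,p6,p13} A46={p4,p29,p30} A56={p12,p24,p32}
  A123={p31} A126={p27} A134={p16} A145={p1} A156={p32} A235={p15} A245={p6} A246={p29} A346={p4} A356={p12}
C dims 6,15,10; δ0: rk 6, SNF 1^5·2; δ1: rk 9, SNF 1^9
degree 0: 6−6−0 = 0 → Ȟ^0 ≅ 0
degree 1: 15−9−6 = 0 plus torsion [2] → Ȟ^1 ≅ Z/2
degree 2: 10−0−9 = 1 → Ȟ^2 ≅ Z


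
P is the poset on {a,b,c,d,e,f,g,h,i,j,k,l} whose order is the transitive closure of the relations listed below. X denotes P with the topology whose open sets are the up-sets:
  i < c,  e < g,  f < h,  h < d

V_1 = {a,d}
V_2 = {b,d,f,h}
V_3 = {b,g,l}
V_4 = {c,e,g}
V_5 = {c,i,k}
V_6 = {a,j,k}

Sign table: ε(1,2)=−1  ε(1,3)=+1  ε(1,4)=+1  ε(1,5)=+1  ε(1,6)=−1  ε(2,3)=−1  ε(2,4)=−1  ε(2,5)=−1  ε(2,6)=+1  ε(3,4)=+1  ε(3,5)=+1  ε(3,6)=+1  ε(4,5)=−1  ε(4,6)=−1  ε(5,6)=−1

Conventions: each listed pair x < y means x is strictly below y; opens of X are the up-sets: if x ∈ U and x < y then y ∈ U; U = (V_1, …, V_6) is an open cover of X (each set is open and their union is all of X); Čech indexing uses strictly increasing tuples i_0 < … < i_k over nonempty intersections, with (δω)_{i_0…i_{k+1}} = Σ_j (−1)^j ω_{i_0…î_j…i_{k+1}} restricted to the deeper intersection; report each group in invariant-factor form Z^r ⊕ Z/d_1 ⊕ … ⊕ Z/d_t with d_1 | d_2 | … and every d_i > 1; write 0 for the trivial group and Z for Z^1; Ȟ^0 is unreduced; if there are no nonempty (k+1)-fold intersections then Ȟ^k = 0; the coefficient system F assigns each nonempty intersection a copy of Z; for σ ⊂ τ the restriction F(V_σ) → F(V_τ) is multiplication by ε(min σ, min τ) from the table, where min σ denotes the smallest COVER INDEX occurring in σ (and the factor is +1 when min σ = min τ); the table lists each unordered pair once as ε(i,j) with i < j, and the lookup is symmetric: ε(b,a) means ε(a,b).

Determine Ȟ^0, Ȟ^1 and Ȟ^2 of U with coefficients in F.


Ȟ^0 = 0; Ȟ^1 = Z/2; Ȟ^2 = 0

nerve simplices:
  V12={d} V16={a} V23={b} V34={g} V45={c} V56={k}
C dims 6,6; δ0: rk 6, SNF 1^5·2
degree 0: 6−6−0 = 0 → Ȟ^0 ≅ 0
degree 1: 6−0−6 = 0 plus torsion [2] → Ȟ^1 ≅ Z/2
degree 2: 0−0−0 = 0 → Ȟ^2 ≅ 0


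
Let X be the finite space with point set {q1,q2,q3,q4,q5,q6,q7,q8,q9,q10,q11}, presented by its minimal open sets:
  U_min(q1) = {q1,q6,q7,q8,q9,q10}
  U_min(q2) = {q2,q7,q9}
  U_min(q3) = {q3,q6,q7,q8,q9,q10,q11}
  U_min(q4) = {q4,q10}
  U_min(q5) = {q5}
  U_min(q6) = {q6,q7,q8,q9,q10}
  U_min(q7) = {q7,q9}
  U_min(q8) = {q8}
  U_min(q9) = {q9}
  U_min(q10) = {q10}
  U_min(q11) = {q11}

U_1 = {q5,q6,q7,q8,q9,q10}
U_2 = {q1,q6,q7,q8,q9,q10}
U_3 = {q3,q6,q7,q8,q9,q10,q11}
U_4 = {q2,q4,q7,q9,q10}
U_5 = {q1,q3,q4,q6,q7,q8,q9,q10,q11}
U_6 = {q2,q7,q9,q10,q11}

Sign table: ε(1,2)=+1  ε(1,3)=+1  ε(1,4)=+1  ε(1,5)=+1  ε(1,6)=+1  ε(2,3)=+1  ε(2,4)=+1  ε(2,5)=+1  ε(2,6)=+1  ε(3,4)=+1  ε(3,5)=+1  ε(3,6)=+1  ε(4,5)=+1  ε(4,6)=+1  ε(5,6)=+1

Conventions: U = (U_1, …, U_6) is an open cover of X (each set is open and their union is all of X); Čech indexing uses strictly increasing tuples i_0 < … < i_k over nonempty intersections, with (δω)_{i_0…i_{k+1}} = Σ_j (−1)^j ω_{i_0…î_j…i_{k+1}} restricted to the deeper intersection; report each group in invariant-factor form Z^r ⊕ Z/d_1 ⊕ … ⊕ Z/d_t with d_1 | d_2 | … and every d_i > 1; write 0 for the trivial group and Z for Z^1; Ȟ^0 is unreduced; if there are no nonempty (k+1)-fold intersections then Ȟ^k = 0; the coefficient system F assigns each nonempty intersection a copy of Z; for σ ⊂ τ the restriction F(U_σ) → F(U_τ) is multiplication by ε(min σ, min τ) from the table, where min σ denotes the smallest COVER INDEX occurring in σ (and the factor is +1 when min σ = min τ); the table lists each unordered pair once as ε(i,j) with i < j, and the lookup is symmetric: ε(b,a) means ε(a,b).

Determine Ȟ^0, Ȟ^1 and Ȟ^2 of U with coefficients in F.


cover nerve:
  U12={q6,q7,q8,q9,q10} U13={q6,q7,q8,q9,q10} U14={q7,q9,q10} U15={q6,q7,q8,q9,q10} U16={q7,q9,q10} U23={q6,q7,q8,q9,q10} U24={q7,q9,q10} U25={q1,q6,q7,q8,q9,q10} U26={q7,q9,q10} U34={q7,q9,q10} U35={q3,q6,q7,q8,q9,q10,q11} U36={q7,q9,q10,q11} U45={q4,q7,q9,q10} U46={q2,q7,q9,q10} U56={q7,q9,q10,q11}
  U123={q6,q7,q8,q9,q10} U124={q7,q9,q10} U125={q6,q7,q8,q9,q10} U126={q7,q9,q10} U134={q7,q9,q10} U135={q6,q7,q8,q9,q10} U136={q7,q9,q10} U145={q7,q9,q10} U146={q7,q9,q10} U156={q7,q9,q10} U234={q7,q9,q10} U235={q6,q7,q8,q9,q10} U236={q7,q9,q10} U245={q7,q9,q10} U246={q7,q9,q10} U256={q7,q9,q10} U345={q7,q9,q10} U346={q7,q9,q10} U356={q7,q9,q10,q11} U456={q7,q9,q10}
  U1234={q7,q9,q10} U1235={q6,q7,q8,q9,q10} U1236={q7,q9,q10} U1245={q7,q9,q10} U1246={q7,q9,q10} U1256={q7,q9,q10} U1345={q7,q9,q10} U1346={q7,q9,q10} U1356={q7,q9,q10} U1456={q7,q9,q10} U2345={q7,q9,q10} U2346={q7,q9,q10} U2356={q7,q9,q10} U2456={q7,q9,q10} U3456={q7,q9,q10}
  U12345={q7,q9,q10} U12346={q7,q9,q10} U12356={q7,q9,q10} U12456={q7,q9,q10} U13456={q7,q9,q10} U23456={q7,q9,q10}
  U123456={q7,q9,q10}
C dims 6,15,20,15; δ0: rk 5, SNF 1^5; δ1: rk 10, SNF 1^10; δ2: rk 10, SNF 1^10
Ȟ^0: (6−5)−0=1 ⇒ Z
Ȟ^1: (15−10)−5=0 ⇒ 0
Ȟ^2: (20−10)−10=0 ⇒ 0

Ȟ^0 ≅ Z, Ȟ^1 ≅ 0 and Ȟ^2 ≅ 0


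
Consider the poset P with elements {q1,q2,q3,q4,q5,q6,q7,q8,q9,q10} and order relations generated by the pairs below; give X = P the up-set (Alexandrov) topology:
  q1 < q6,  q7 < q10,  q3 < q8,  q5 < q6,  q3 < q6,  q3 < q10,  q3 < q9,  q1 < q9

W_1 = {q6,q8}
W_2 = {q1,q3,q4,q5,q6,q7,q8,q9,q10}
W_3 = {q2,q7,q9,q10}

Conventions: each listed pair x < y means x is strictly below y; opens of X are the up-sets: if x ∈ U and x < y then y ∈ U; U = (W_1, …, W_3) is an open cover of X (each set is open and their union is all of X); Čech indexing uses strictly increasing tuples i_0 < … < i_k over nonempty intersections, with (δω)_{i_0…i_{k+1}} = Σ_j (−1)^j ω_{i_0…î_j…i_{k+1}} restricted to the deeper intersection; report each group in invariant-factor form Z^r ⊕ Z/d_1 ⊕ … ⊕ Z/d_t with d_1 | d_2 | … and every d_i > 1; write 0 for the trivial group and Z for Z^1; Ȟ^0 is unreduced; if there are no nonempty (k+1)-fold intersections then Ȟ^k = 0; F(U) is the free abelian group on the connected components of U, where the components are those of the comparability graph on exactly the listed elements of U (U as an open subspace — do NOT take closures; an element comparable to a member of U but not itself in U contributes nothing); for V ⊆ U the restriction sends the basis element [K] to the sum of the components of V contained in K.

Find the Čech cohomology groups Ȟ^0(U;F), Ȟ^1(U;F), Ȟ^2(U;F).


cover nerve:
  W12={q6,q8} W23={q7,q9,q10}
components per intersection:
  W1: {q6} {q8}
  W2: {q1,q3,q5,q6,q7,q8,q9,q10} {q4}
  W3: {q2} {q7,q10} {q9}
  W12: {q6} {q8}
  W23: {q7,q10} {q9}
C dims 7,4; δ0: rk 4, SNF 1^4
Ȟ^0: (7−4)−0=3 ⇒ Z^3
Ȟ^1: (4−0)−4=0 ⇒ 0
Ȟ^2: (0−0)−0=0 ⇒ 0

Ȟ^0 ≅ Z^3, Ȟ^1 ≅ 0, Ȟ^2 ≅ 0


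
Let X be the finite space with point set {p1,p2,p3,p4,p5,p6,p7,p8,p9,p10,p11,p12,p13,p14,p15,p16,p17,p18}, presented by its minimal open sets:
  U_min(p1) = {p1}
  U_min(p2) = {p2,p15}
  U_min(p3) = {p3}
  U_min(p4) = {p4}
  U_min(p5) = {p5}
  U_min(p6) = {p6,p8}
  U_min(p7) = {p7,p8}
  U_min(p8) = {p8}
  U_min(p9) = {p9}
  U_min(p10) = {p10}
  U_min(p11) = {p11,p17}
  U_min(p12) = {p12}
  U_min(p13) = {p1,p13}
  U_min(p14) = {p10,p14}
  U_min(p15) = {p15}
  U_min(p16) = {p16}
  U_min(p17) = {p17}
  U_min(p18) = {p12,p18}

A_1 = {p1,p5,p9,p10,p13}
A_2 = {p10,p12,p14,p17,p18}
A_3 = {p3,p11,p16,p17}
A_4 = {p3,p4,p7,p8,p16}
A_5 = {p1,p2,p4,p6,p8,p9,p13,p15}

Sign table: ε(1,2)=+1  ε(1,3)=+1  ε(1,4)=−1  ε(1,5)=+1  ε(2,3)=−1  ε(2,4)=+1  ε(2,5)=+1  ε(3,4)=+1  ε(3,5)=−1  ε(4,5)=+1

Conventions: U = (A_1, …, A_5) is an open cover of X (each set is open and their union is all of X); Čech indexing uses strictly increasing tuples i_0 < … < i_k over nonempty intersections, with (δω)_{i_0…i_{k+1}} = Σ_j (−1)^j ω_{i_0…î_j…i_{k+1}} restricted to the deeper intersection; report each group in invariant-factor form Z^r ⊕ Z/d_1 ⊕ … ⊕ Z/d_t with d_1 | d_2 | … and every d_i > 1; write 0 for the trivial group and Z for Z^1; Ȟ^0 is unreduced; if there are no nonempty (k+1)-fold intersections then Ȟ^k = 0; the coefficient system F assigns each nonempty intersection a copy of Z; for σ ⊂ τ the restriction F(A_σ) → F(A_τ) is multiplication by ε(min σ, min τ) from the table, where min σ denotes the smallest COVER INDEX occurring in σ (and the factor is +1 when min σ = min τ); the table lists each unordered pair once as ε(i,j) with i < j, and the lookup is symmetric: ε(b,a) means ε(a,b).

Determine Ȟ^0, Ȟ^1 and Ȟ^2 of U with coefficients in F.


Ȟ^0 = 0; Ȟ^1 = Z/2; Ȟ^2 = 0

nerve of the cover:
  A12={p10} A15={p1,p9,p13} A23={p17} A34={p3,p16} A45={p4,p8}
C dims 5,5; δ0: rk 5, SNF 1^4·2
Ȟ^0 = (5 − 5) − 0 = 0, so Ȟ^0 ≅ 0
Ȟ^1 = (5 − 0) − 5 = 0 plus torsion [2], so Ȟ^1 ≅ Z/2
Ȟ^2 = (0 − 0) − 0 = 0, so Ȟ^2 ≅ 0


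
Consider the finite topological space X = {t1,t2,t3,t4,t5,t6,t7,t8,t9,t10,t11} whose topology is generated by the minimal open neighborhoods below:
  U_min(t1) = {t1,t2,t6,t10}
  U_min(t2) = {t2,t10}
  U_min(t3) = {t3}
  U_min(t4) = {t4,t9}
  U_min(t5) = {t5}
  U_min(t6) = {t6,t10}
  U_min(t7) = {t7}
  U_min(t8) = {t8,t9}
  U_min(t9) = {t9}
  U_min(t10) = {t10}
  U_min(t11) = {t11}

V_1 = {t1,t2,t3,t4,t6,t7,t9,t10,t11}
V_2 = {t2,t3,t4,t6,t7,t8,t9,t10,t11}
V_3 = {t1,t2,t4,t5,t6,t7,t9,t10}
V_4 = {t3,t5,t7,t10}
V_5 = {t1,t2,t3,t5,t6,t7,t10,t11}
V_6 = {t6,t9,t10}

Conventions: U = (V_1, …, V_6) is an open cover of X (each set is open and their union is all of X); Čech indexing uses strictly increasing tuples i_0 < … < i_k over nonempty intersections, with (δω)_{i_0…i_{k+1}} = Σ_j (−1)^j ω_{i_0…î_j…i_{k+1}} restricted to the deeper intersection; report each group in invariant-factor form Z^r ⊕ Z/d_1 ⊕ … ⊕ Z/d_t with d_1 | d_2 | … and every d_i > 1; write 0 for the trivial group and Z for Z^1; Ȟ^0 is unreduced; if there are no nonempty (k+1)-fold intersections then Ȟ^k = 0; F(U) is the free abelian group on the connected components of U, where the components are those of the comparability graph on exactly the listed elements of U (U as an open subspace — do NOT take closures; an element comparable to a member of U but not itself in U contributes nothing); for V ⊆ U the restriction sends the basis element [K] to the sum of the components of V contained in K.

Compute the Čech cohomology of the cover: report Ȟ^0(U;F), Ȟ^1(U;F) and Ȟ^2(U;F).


cover nerve:
  V12={t2,t3,t4,t6,t7,t9,t10,t11} V13={t1,t2,t4,t6,t7,t9,t10} V14={t3,t7,t10} V15={t1,t2,t3,t6,t7,t10,t11} V16={t6,t9,t10} V23={t2,t4,t6,t7,t9,t10} V24={t3,t7,t10} V25={t2,t3,t6,t7,t10,t11} V26={t6,t9,t10} V34={t5,t7,t10} V35={t1,t2,t5,t6,t7,t10} V36={t6,t9,t10} V45={t3,t5,t7,t10} V46={t10} V56={t6,t10}
  V123={t2,t4,t6,t7,t9,t10} V124={t3,t7,t10} V125={t2,t3,t6,t7,t10,t11} V126={t6,t9,t10} V134={t7,t10} V135={t1,t2,t6,t7,t10} V136={t6,t9,t10} V145={t3,t7,t10} V146={t10} V156={t6,t10} V234={t7,t10} V235={t2,t6,t7,t10} V236={t6,t9,t10} V245={t3,t7,t10} V246={t10} V256={t6,t10} V345={t5,t7,t10} V346={t10} V356={t6,t10} V456={t10}
  V1234={t7,t10} V1235={t2,t6,t7,t10} V1236={t6,t9,t10} V1245={t3,t7,t10} V1246={t10} V1256={t6,t10} V1345={t7,t10} V1346={t10} V1356={t6,t10} V1456={t10} V2345={t7,t10} V2346={t10} V2356={t6,t10} V2456={t10} V3456={t10}
  V12345={t7,t10} V12346={t10} V12356={t6,t10} V12456={t10} V13456={t10} V23456={t10}
  V123456={t10}
components per intersection:
  V1: {t1,t2,t6,t10} {t3} {t4,t9} {t7} {t11}
  V2: {t2,t6,t10} {t3} {t4,t8,t9} {t7} {t11}
  V3: {t1,t2,t6,t10} {t4,t9} {t5} {t7}
  V4: {t3} {t5} {t7} {t10}
  V5: {t1,t2,t6,t10} {t3} {t5} {t7} {t11}
  V6: {t6,t10} {t9}
  V12: {t2,t6,t10} {t3} {t4,t9} {t7} {t11}
  V13: {t1,t2,t6,t10} {t4,t9} {t7}
  V14: {t3} {t7} {t10}
  V15: {t1,t2,t6,t10} {t3} {t7} {t11}
  V16: {t6,t10} {t9}
  V23: {t2,t6,t10} {t4,t9} {t7}
  V24: {t3} {t7} {t10}
  V25: {t2,t6,t10} {t3} {t7} {t11}
  V26: {t6,t10} {t9}
  V34: {t5} {t7} {t10}
  V35: {t1,t2,t6,t10} {t5} {t7}
  V36: {t6,t10} {t9}
  V45: {t3} {t5} {t7} {t10}
  V46: {t10}
  V56: {t6,t10}
  V123: {t2,t6,t10} {t4,t9} {t7}
  V124: {t3} {t7} {t10}
  V125: {t2,t6,t10} {t3} {t7} {t11}
  V126: {t6,t10} {t9}
  V134: {t7} {t10}
  V135: {t1,t2,t6,t10} {t7}
  V136: {t6,t10} {t9}
  V145: {t3} {t7} {t10}
  V146: {t10}
  V156: {t6,t10}
  V234: {t7} {t10}
  V235: {t2,t6,t10} {t7}
  V236: {t6,t10} {t9}
  V245: {t3} {t7} {t10}
  V246: {t10}
  V256: {t6,t10}
  V345: {t5} {t7} {t10}
  V346: {t10}
  V356: {t6,t10}
  V456: {t10}
  V1234: {t7} {t10}
  V1235: {t2,t6,t10} {t7}
  V1236: {t6,t10} {t9}
  V1245: {t3} {t7} {t10}
  V1246: {t10}
  V1256: {t6,t10}
  V1345: {t7} {t10}
  V1346: {t10}
  V1356: {t6,t10}
  V1456: {t10}
  V2345: {t7} {t10}
  V2346: {t10}
  V2356: {t6,t10}
  V2456: {t10}
  V3456: {t10}
  V12345: {t7} {t10}
  V12346: {t10}
  V12356: {t6,t10}
  V12456: {t10}
  V13456: {t10}
  V23456: {t10}
  V123456: {t10}
C dims 25,43,40,22; δ0: rk 19, SNF 1^19; δ1: rk 24, SNF 1^24; δ2: rk 16, SNF 1^16
Ȟ^0: (25−19)−0=6 ⇒ Z^6
Ȟ^1: (43−24)−19=0 ⇒ 0
Ȟ^2: (40−16)−24=0 ⇒ 0

Ȟ^0 ≅ Z^6; Ȟ^1 ≅ 0; Ȟ^2 ≅ 0


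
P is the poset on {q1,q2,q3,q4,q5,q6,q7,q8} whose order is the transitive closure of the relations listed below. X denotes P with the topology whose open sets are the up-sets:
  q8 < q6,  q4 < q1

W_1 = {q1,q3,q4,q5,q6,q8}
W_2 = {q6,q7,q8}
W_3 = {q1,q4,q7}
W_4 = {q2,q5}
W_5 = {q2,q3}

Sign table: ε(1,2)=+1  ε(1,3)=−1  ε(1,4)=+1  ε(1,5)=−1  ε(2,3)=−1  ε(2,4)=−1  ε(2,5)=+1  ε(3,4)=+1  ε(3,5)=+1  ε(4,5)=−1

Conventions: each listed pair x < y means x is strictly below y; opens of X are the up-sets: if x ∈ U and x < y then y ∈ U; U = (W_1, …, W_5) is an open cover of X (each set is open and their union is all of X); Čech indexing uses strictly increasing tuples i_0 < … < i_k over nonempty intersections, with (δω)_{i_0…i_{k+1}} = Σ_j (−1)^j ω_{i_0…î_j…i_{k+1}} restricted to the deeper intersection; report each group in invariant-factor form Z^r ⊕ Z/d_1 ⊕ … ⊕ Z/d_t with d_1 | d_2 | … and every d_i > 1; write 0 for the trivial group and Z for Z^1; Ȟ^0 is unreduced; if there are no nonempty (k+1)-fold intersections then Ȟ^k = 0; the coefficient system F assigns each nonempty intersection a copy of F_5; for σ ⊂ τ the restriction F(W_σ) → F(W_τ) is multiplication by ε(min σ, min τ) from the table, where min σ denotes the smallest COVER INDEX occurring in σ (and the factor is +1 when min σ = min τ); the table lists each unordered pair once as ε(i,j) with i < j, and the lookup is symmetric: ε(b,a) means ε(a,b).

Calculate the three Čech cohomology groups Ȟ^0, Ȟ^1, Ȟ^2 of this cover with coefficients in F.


nerve of the cover:
  W12={q6,q8} W13={q1,q4} W14={q5} W15={q3} W23={q7} W45={q2}
C dims 5,6; δ0: rk_F5 4
Ȟ^0 = (5 − 4) − 0 = 1, so Ȟ^0 ≅ Z/5
Ȟ^1 = (6 − 0) − 4 = 2, so Ȟ^1 ≅ Z/5 ⊕ Z/5
Ȟ^2 = (0 − 0) − 0 = 0, so Ȟ^2 ≅ 0

Ȟ^0(U;F) ≅ Z/5; Ȟ^1(U;F) ≅ Z/5 ⊕ Z/5; Ȟ^2(U;F) ≅ 0


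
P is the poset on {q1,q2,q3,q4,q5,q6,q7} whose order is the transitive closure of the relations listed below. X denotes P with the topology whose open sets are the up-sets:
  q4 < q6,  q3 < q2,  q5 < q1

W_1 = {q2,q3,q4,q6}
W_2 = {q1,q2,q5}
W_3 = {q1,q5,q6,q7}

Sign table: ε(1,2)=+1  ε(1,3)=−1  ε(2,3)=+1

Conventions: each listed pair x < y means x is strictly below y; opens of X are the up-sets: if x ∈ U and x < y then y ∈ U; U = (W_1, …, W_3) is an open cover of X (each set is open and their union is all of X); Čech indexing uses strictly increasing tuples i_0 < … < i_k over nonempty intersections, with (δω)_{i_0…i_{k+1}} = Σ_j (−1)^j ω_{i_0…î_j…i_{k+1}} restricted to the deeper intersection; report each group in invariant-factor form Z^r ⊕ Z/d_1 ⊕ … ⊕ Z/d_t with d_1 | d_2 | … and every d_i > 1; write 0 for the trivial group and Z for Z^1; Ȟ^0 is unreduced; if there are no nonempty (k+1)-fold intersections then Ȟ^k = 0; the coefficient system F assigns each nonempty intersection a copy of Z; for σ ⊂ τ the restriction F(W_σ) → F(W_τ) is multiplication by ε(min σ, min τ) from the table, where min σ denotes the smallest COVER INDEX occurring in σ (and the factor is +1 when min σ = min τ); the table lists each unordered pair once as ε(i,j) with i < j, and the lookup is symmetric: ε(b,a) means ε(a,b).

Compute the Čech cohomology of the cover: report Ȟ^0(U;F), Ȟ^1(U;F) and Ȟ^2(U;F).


Ȟ^0 = 0, Ȟ^1 = Z/2, Ȟ^2 = 0

nerve of the cover:
  W12={q2} W13={q6} W23={q1,q5}
C dims 3,3; δ0: rk 3, SNF 1^2·2
Ȟ^0 = (3 − 3) − 0 = 0, so Ȟ^0 ≅ 0
Ȟ^1 = (3 − 0) − 3 = 0 plus torsion [2], so Ȟ^1 ≅ Z/2
Ȟ^2 = (0 − 0) − 0 = 0, so Ȟ^2 ≅ 0


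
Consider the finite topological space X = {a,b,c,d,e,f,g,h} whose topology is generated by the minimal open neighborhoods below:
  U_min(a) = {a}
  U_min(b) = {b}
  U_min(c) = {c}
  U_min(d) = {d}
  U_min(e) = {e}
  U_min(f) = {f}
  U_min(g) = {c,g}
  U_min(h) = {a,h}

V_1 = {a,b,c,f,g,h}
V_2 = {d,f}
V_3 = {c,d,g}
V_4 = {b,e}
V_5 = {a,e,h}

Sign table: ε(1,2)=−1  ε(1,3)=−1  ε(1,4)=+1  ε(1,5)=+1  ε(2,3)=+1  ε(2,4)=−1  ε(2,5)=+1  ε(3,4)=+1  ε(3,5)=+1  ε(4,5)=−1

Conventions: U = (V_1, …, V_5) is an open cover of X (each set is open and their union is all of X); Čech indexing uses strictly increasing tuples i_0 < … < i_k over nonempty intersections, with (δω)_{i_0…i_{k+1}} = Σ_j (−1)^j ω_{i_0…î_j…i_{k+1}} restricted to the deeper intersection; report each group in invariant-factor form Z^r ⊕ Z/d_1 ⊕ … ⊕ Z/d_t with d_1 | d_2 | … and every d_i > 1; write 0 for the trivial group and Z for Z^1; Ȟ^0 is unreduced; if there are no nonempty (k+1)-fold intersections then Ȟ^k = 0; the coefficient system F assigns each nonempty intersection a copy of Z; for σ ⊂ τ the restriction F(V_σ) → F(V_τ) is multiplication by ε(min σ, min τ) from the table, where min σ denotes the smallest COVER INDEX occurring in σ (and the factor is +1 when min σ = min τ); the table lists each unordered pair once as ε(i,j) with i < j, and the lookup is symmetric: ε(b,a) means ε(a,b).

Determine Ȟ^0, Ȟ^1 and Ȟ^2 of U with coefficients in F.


Ȟ^0(U;F) ≅ 0, Ȟ^1(U;F) ≅ Z ⊕ Z/2 and Ȟ^2(U;F) ≅ 0

nerve of the cover:
  V12={f} V13={c,g} V14={b} V15={a,h} V23={d} V45={e}
C dims 5,6; δ0: rk 5, SNF 1^4·2
Ȟ^0 = (5 − 5) − 0 = 0, so Ȟ^0 ≅ 0
Ȟ^1 = (6 − 0) − 5 = 1 plus torsion [2], so Ȟ^1 ≅ Z ⊕ Z/2
Ȟ^2 = (0 − 0) − 0 = 0, so Ȟ^2 ≅ 0


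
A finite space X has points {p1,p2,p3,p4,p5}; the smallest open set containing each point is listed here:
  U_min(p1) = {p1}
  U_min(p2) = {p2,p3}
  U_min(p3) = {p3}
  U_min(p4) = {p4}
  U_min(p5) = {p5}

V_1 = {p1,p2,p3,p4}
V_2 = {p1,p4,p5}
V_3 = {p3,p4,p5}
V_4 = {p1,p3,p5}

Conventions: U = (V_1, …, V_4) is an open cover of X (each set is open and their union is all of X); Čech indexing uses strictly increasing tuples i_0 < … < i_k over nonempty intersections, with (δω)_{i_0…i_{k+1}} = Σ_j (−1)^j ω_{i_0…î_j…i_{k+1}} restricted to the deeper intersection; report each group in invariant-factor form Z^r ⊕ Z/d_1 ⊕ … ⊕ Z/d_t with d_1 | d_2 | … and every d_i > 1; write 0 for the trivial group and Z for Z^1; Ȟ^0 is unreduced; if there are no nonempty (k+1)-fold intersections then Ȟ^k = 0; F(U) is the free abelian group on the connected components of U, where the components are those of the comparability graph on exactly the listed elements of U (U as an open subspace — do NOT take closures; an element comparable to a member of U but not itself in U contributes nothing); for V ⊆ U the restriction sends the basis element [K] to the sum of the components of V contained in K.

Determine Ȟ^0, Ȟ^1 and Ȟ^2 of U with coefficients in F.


cover nerve:
  V12={p1,p4} V13={p3,p4} V14={p1,p3} V23={p4,p5} V24={p1,p5} V34={p3,p5}
  V123={p4} V124={p1} V134={p3} V234={p5}
components per intersection:
  V1: {p1} {p2,p3} {p4}
  V2: {p1} {p4} {p5}
  V3: {p3} {p4} {p5}
  V4: {p1} {p3} {p5}
  V12: {p1} {p4}
  V13: {p3} {p4}
  V14: {p1} {p3}
  V23: {p4} {p5}
  V24: {p1} {p5}
  V34: {p3} {p5}
  V123: {p4}
  V124: {p1}
  V134: {p3}
  V234: {p5}
C dims 12,12,4; δ0: rk 8, SNF 1^8; δ1: rk 4, SNF 1^4
Ȟ^0: (12−8)−0=4 ⇒ Z^4
Ȟ^1: (12−4)−8=0 ⇒ 0
Ȟ^2: (4−0)−4=0 ⇒ 0

Ȟ^0 = Z^4; Ȟ^1 = 0; Ȟ^2 = 0


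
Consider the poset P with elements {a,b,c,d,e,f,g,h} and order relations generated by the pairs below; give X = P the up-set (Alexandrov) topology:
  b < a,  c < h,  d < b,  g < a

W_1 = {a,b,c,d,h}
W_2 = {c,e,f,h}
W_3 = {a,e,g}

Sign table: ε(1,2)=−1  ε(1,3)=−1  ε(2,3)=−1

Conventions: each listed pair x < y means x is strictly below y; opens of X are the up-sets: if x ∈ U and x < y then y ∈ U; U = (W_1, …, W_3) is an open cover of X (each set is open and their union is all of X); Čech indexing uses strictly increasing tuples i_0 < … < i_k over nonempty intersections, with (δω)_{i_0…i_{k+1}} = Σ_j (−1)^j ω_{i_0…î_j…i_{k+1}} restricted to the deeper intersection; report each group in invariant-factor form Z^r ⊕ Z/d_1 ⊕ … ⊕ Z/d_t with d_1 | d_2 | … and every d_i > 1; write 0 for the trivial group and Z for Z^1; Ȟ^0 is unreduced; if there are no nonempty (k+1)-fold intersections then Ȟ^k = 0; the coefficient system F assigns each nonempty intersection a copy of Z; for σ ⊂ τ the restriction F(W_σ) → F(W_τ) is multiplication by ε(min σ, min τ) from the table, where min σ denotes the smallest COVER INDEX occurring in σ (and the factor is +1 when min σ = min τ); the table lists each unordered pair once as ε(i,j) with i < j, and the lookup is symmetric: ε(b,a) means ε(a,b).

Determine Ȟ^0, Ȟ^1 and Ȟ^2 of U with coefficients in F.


nerve simplices:
  W12={c,h} W13={a} W23={e}
C dims 3,3; δ0: rk 3, SNF 1^2·2
degree 0: 3−3−0 = 0 → Ȟ^0 ≅ 0
degree 1: 3−0−3 = 0 plus torsion [2] → Ȟ^1 ≅ Z/2
degree 2: 0−0−0 = 0 → Ȟ^2 ≅ 0

Ȟ^0(U;F) ≅ 0, Ȟ^1(U;F) ≅ Z/2, Ȟ^2(U;F) ≅ 0


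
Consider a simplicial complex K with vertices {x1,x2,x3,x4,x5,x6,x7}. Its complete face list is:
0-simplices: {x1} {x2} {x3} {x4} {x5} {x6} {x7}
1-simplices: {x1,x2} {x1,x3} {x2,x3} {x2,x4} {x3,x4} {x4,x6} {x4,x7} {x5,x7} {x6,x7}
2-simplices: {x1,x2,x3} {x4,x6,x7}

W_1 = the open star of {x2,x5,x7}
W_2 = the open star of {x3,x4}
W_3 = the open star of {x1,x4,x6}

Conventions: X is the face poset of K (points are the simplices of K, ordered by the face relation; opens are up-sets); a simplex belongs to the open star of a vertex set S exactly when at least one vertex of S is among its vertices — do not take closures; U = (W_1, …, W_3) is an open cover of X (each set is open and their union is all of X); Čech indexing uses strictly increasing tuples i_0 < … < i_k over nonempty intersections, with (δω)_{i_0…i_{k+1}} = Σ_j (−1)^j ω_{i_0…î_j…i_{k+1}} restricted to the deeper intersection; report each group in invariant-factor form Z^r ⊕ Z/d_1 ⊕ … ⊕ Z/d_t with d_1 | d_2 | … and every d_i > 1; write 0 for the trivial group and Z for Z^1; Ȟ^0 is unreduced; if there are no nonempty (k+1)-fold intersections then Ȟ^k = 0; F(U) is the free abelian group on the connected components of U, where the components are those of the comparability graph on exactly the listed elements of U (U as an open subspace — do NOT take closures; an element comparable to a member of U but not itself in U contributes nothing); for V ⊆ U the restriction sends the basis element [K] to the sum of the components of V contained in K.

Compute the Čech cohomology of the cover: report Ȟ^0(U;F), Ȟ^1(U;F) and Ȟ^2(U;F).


Ȟ^0 ≅ Z, Ȟ^1 ≅ Z and Ȟ^2 ≅ 0

nerve simplices:
  W1={{x2},{x5},{x7},{x1,x2},{x2,x3},{x2,x4},{x4,x7},{x5,x7},{x6,x7},{x1,x2,x3},{x4,x6,x7}} W2={{x3},{x4},{x1,x3},{x2,x3},{x2,x4},{x3,x4},{x4,x6},{x4,x7},{x1,x2,x3},{x4,x6,x7}} W3={{x1},{x4},{x6},{x1,x2},{x1,x3},{x2,x4},{x3,x4},{x4,x6},{x4,x7},{x6,x7},{x1,x2,x3},{x4,x6,x7}}
  W12={{x2,x3},{x2,x4},{x4,x7},{x1,x2,x3},{x4,x6,x7}} W13={{x1,x2},{x2,x4},{x4,x7},{x6,x7},{x1,x2,x3},{x4,x6,x7}} W23={{x4},{x1,x3},{x2,x4},{x3,x4},{x4,x6},{x4,x7},{x1,x2,x3},{x4,x6,x7}}
  W123={{x2,x4},{x4,x7},{x1,x2,x3},{x4,x6,x7}}
components per intersection:
  W1: {{x2},{x1,x2},{x2,x3},{x2,x4},{x1,x2,x3}} {{x5},{x7},{x4,x7},{x5,x7},{x6,x7},{x4,x6,x7}}
  W2: {{x3},{x4},{x1,x3},{x2,x3},{x2,x4},{x3,x4},{x4,x6},{x4,x7},{x1,x2,x3},{x4,x6,x7}}
  W3: {{x1},{x1,x2},{x1,x3},{x1,x2,x3}} {{x4},{x6},{x2,x4},{x3,x4},{x4,x6},{x4,x7},{x6,x7},{x4,x6,x7}}
  W12: {{x2,x3},{x1,x2,x3}} {{x2,x4}} {{x4,x7},{x4,x6,x7}}
  W13: {{x1,x2},{x1,x2,x3}} {{x2,x4}} {{x4,x7},{x6,x7},{x4,x6,x7}}
  W23: {{x4},{x2,x4},{x3,x4},{x4,x6},{x4,x7},{x4,x6,x7}} {{x1,x3},{x1,x2,x3}}
  W123: {{x2,x4}} {{x4,x7},{x4,x6,x7}} {{x1,x2,x3}}
C dims 5,8,3; δ0: rk 4, SNF 1^4; δ1: rk 3, SNF 1^3
degree 0: 5−4−0 = 1 → Ȟ^0 ≅ Z
degree 1: 8−3−4 = 1 → Ȟ^1 ≅ Z
degree 2: 3−0−3 = 0 → Ȟ^2 ≅ 0


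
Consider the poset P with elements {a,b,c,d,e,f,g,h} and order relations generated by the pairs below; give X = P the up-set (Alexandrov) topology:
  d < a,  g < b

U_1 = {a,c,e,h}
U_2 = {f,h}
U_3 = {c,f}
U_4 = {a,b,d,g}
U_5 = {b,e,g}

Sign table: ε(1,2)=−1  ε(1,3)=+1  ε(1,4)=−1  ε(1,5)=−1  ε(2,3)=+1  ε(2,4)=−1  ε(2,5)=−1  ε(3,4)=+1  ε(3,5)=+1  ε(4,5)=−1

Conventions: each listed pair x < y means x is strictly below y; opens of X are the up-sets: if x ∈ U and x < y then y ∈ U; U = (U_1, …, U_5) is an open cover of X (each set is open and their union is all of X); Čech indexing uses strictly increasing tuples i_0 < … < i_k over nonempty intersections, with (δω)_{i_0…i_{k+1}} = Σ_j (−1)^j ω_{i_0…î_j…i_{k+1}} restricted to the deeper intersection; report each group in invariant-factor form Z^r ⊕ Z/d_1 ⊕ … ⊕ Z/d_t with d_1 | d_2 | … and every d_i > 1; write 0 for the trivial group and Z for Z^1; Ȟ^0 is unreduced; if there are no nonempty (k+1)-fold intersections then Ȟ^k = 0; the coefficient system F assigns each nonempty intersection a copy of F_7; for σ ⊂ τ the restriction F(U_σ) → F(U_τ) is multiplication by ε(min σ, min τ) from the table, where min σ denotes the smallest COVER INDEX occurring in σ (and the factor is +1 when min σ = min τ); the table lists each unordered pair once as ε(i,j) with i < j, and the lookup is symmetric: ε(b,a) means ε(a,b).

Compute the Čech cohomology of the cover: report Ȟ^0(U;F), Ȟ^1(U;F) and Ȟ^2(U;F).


nerve simplices:
  U12={h} U13={c} U14={a} U15={e} U23={f} U45={b,g}
C dims 5,6; δ0: rk_F7 5
degree 0: 5−5−0 = 0 → Ȟ^0 ≅ 0
degree 1: 6−0−5 = 1 → Ȟ^1 ≅ Z/7
degree 2: 0−0−0 = 0 → Ȟ^2 ≅ 0

Ȟ^0 = 0; Ȟ^1 = Z/7; Ȟ^2 = 0


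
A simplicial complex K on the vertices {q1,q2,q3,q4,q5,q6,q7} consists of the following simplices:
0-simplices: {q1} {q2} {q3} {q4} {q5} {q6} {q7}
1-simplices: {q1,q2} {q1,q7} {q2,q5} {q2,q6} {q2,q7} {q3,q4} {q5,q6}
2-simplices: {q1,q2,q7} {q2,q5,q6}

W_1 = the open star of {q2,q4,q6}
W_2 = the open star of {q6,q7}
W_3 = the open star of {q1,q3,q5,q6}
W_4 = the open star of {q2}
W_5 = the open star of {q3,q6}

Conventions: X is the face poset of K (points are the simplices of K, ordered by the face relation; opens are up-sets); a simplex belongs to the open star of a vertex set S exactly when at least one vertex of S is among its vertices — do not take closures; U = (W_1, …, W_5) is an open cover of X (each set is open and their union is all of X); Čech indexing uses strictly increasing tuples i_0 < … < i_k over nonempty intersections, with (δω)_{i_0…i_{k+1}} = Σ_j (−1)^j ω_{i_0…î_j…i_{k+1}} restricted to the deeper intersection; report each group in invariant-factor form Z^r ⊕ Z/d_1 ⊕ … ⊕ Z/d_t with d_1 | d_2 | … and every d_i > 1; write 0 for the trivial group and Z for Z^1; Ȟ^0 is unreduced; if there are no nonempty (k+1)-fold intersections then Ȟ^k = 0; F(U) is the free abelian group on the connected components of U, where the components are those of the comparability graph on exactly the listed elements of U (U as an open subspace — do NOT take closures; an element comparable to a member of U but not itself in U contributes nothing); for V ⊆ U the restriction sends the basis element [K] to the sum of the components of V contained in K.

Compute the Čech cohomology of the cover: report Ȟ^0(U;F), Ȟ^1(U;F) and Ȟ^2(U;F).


nerve simplices:
  W1={{q2},{q4},{q6},{q1,q2},{q2,q5},{q2,q6},{q2,q7},{q3,q4},{q5,q6},{q1,q2,q7},{q2,q5,q6}} W2={{q6},{q7},{q1,q7},{q2,q6},{q2,q7},{q5,q6},{q1,q2,q7},{q2,q5,q6}} W3={{q1},{q3},{q5},{q6},{q1,q2},{q1,q7},{q2,q5},{q2,q6},{q3,q4},{q5,q6},{q1,q2,q7},{q2,q5,q6}} W4={{q2},{q1,q2},{q2,q5},{q2,q6},{q2,q7},{q1,q2,q7},{q2,q5,q6}} W5={{q3},{q6},{q2,q6},{q3,q4},{q5,q6},{q2,q5,q6}}
  W12={{q6},{q2,q6},{q2,q7},{q5,q6},{q1,q2,q7},{q2,q5,q6}} W13={{q6},{q1,q2},{q2,q5},{q2,q6},{q3,q4},{q5,q6},{q1,q2,q7},{q2,q5,q6}} W14={{q2},{q1,q2},{q2,q5},{q2,q6},{q2,q7},{q1,q2,q7},{q2,q5,q6}} W15={{q6},{q2,q6},{q3,q4},{q5,q6},{q2,q5,q6}} W23={{q6},{q1,q7},{q2,q6},{q5,q6},{q1,q2,q7},{q2,q5,q6}} W24={{q2,q6},{q2,q7},{q1,q2,q7},{q2,q5,q6}} W25={{q6},{q2,q6},{q5,q6},{q2,q5,q6}} W34={{q1,q2},{q2,q5},{q2,q6},{q1,q2,q7},{q2,q5,q6}} W35={{q3},{q6},{q2,q6},{q3,q4},{q5,q6},{q2,q5,q6}} W45={{q2,q6},{q2,q5,q6}}
  W123={{q6},{q2,q6},{q5,q6},{q1,q2,q7},{q2,q5,q6}} W124={{q2,q6},{q2,q7},{q1,q2,q7},{q2,q5,q6}} W125={{q6},{q2,q6},{q5,q6},{q2,q5,q6}} W134={{q1,q2},{q2,q5},{q2,q6},{q1,q2,q7},{q2,q5,q6}} W135={{q6},{q2,q6},{q3,q4},{q5,q6},{q2,q5,q6}} W145={{q2,q6},{q2,q5,q6}} W234={{q2,q6},{q1,q2,q7},{q2,q5,q6}} W235={{q6},{q2,q6},{q5,q6},{q2,q5,q6}} W245={{q2,q6},{q2,q5,q6}} W345={{q2,q6},{q2,q5,q6}}
  W1234={{q2,q6},{q1,q2,q7},{q2,q5,q6}} W1235={{q6},{q2,q6},{q5,q6},{q2,q5,q6}} W1245={{q2,q6},{q2,q5,q6}} W1345={{q2,q6},{q2,q5,q6}} W2345={{q2,q6},{q2,q5,q6}}
  W12345={{q2,q6},{q2,q5,q6}}
components per intersection:
  W1: {{q2},{q6},{q1,q2},{q2,q5},{q2,q6},{q2,q7},{q5,q6},{q1,q2,q7},{q2,q5,q6}} {{q4},{q3,q4}}
  W2: {{q6},{q2,q6},{q5,q6},{q2,q5,q6}} {{q7},{q1,q7},{q2,q7},{q1,q2,q7}}
  W3: {{q1},{q1,q2},{q1,q7},{q1,q2,q7}} {{q3},{q3,q4}} {{q5},{q6},{q2,q5},{q2,q6},{q5,q6},{q2,q5,q6}}
  W4: {{q2},{q1,q2},{q2,q5},{q2,q6},{q2,q7},{q1,q2,q7},{q2,q5,q6}}
  W5: {{q3},{q3,q4}} {{q6},{q2,q6},{q5,q6},{q2,q5,q6}}
  W12: {{q6},{q2,q6},{q5,q6},{q2,q5,q6}} {{q2,q7},{q1,q2,q7}}
  W13: {{q6},{q2,q5},{q2,q6},{q5,q6},{q2,q5,q6}} {{q1,q2},{q1,q2,q7}} {{q3,q4}}
  W14: {{q2},{q1,q2},{q2,q5},{q2,q6},{q2,q7},{q1,q2,q7},{q2,q5,q6}}
  W15: {{q6},{q2,q6},{q5,q6},{q2,q5,q6}} {{q3,q4}}
  W23: {{q6},{q2,q6},{q5,q6},{q2,q5,q6}} {{q1,q7},{q1,q2,q7}}
  W24: {{q2,q6},{q2,q5,q6}} {{q2,q7},{q1,q2,q7}}
  W25: {{q6},{q2,q6},{q5,q6},{q2,q5,q6}}
  W34: {{q1,q2},{q1,q2,q7}} {{q2,q5},{q2,q6},{q2,q5,q6}}
  W35: {{q3},{q3,q4}} {{q6},{q2,q6},{q5,q6},{q2,q5,q6}}
  W45: {{q2,q6},{q2,q5,q6}}
  W123: {{q6},{q2,q6},{q5,q6},{q2,q5,q6}} {{q1,q2,q7}}
  W124: {{q2,q6},{q2,q5,q6}} {{q2,q7},{q1,q2,q7}}
  W125: {{q6},{q2,q6},{q5,q6},{q2,q5,q6}}
  W134: {{q1,q2},{q1,q2,q7}} {{q2,q5},{q2,q6},{q2,q5,q6}}
  W135: {{q6},{q2,q6},{q5,q6},{q2,q5,q6}} {{q3,q4}}
  W145: {{q2,q6},{q2,q5,q6}}
  W234: {{q2,q6},{q2,q5,q6}} {{q1,q2,q7}}
  W235: {{q6},{q2,q6},{q5,q6},{q2,q5,q6}}
  W245: {{q2,q6},{q2,q5,q6}}
  W345: {{q2,q6},{q2,q5,q6}}
  W1234: {{q2,q6},{q2,q5,q6}} {{q1,q2,q7}}
  W1235: {{q6},{q2,q6},{q5,q6},{q2,q5,q6}}
  W1245: {{q2,q6},{q2,q5,q6}}
  W1345: {{q2,q6},{q2,q5,q6}}
  W2345: {{q2,q6},{q2,q5,q6}}
  W12345: {{q2,q6},{q2,q5,q6}}
C dims 10,18,15,6; δ0: rk 8, SNF 1^8; δ1: rk 10, SNF 1^10; δ2: rk 5, SNF 1^5
degree 0: 10−8−0 = 2 → Ȟ^0 ≅ Z^2
degree 1: 18−10−8 = 0 → Ȟ^1 ≅ 0
degree 2: 15−5−10 = 0 → Ȟ^2 ≅ 0

Ȟ^0 ≅ Z^2, Ȟ^1 ≅ 0 and Ȟ^2 ≅ 0
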